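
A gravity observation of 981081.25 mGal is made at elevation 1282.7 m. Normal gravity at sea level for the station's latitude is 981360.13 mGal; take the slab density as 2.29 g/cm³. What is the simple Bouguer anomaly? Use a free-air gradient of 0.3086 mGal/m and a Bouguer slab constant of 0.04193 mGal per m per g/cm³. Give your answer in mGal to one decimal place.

Free-air correction = 0.3086 × 1282.7 = 395.84 mGal
Free-air anomaly = 981081.25 − 981360.13 + (395.84) = 116.96 mGal
Bouguer slab correction = 0.04193 × 2.29 × 1282.7 = 123.16 mGal
Simple Bouguer anomaly = 116.96 − (123.16) = -6.20 mGal

-6.2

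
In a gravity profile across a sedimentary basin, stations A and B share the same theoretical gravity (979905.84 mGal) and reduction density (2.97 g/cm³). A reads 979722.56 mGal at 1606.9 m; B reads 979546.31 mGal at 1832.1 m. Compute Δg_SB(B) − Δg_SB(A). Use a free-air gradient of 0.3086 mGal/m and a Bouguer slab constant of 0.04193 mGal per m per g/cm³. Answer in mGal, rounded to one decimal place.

-134.8

Δg_SB(A) = 979722.56 − 979905.84 + 0.3086×1606.9 − 0.04193×2.97×1606.9 = 112.50 mGal
Δg_SB(B) = 979546.31 − 979905.84 + 0.3086×1832.1 − 0.04193×2.97×1832.1 = -22.30 mGal
Difference = -22.30 − (112.50) = -134.80 mGal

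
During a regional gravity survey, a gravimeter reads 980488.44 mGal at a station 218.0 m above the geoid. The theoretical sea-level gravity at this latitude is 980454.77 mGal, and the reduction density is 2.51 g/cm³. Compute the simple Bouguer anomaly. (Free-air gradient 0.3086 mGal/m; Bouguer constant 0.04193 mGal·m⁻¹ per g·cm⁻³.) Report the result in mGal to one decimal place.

Free-air correction = 0.3086 × 218.0 = 67.27 mGal
Free-air anomaly = 980488.44 − 980454.77 + (67.27) = 100.94 mGal
Bouguer slab correction = 0.04193 × 2.51 × 218.0 = 22.94 mGal
Simple Bouguer anomaly = 100.94 − (22.94) = 78.00 mGal

78.0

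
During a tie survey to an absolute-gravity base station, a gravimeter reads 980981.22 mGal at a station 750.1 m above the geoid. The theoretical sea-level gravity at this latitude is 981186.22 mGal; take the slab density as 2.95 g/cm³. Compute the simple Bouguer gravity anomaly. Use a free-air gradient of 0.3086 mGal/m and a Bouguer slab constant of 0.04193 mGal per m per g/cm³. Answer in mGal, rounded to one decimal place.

-66.3

Free-air correction = 0.3086 × 750.1 = 231.48 mGal
Free-air anomaly = 980981.22 − 981186.22 + (231.48) = 26.48 mGal
Bouguer slab correction = 0.04193 × 2.95 × 750.1 = 92.78 mGal
Simple Bouguer anomaly = 26.48 − (92.78) = -66.30 mGal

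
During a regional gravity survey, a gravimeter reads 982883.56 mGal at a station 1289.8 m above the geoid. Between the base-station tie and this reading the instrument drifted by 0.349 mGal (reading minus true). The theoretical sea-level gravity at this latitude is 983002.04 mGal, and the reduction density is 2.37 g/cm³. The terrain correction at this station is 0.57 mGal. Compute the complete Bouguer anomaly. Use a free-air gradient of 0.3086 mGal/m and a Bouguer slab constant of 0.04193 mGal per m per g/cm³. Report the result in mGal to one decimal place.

151.6

Drift-corrected reading = 982883.56 − (0.349) = 982883.211 mGal
Free-air correction = 0.3086 × 1289.8 = 398.03 mGal
Free-air anomaly = 982883.211 − 983002.04 + (398.03) = 279.201 mGal
Bouguer slab correction = 0.04193 × 2.37 × 1289.8 = 128.17 mGal
Simple Bouguer anomaly = 279.201 − (128.17) = 151.031 mGal
Complete Bouguer anomaly = 151.031 + 0.57 = 151.601 mGal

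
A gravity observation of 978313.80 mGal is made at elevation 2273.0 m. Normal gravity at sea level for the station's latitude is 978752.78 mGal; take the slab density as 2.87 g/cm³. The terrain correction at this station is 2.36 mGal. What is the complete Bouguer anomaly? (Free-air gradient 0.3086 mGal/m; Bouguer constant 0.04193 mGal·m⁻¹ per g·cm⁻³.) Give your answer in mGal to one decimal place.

-8.7

Free-air correction = 0.3086 × 2273.0 = 701.45 mGal
Free-air anomaly = 978313.80 − 978752.78 + (701.45) = 262.47 mGal
Bouguer slab correction = 0.04193 × 2.87 × 2273.0 = 273.53 mGal
Simple Bouguer anomaly = 262.47 − (273.53) = -11.06 mGal
Complete Bouguer anomaly = -11.06 + 2.36 = -8.70 mGal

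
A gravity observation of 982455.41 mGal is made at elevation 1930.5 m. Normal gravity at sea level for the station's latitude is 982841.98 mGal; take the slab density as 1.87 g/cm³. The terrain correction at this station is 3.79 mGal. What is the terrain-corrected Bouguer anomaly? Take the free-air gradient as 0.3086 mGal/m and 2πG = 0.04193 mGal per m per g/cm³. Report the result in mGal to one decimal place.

Free-air correction = 0.3086 × 1930.5 = 595.75 mGal
Free-air anomaly = 982455.41 − 982841.98 + (595.75) = 209.18 mGal
Bouguer slab correction = 0.04193 × 1.87 × 1930.5 = 151.37 mGal
Simple Bouguer anomaly = 209.18 − (151.37) = 57.81 mGal
Complete Bouguer anomaly = 57.81 + 3.79 = 61.60 mGal

61.6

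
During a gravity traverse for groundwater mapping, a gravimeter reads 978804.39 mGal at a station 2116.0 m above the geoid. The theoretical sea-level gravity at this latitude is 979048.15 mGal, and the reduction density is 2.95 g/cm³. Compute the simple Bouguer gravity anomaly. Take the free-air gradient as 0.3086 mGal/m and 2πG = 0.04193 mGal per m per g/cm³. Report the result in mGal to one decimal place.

147.5

Free-air correction = 0.3086 × 2116.0 = 653.00 mGal
Free-air anomaly = 978804.39 − 979048.15 + (653.00) = 409.24 mGal
Bouguer slab correction = 0.04193 × 2.95 × 2116.0 = 261.74 mGal
Simple Bouguer anomaly = 409.24 − (261.74) = 147.50 mGal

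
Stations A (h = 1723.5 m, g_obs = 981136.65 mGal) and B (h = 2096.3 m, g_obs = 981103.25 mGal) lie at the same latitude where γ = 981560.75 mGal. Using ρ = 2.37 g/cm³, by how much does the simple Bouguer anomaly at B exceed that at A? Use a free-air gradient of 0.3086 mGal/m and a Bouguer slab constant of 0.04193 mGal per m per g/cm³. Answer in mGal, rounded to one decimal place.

44.6

Δg_SB(A) = 981136.65 − 981560.75 + 0.3086×1723.5 − 0.04193×2.37×1723.5 = -63.50 mGal
Δg_SB(B) = 981103.25 − 981560.75 + 0.3086×2096.3 − 0.04193×2.37×2096.3 = -18.90 mGal
Difference = -18.90 − (-63.50) = 44.60 mGal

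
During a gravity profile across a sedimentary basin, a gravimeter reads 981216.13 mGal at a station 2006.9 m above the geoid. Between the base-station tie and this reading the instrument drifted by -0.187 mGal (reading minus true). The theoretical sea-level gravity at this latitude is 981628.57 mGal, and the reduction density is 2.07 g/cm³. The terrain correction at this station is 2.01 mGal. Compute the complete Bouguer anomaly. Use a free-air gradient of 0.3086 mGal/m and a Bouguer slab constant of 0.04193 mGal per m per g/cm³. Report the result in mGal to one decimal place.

34.9

Drift-corrected reading = 981216.13 − (-0.187) = 981216.317 mGal
Free-air correction = 0.3086 × 2006.9 = 619.33 mGal
Free-air anomaly = 981216.317 − 981628.57 + (619.33) = 207.077 mGal
Bouguer slab correction = 0.04193 × 2.07 × 2006.9 = 174.19 mGal
Simple Bouguer anomaly = 207.077 − (174.19) = 32.887 mGal
Complete Bouguer anomaly = 32.887 + 2.01 = 34.897 mGal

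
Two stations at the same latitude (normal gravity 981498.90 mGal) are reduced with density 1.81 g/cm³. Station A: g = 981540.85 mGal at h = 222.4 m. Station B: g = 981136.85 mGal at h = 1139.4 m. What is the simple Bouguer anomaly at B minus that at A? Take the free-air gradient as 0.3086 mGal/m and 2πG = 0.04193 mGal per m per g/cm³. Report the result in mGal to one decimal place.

Δg_SB(A) = 981540.85 − 981498.90 + 0.3086×222.4 − 0.04193×1.81×222.4 = 93.70 mGal
Δg_SB(B) = 981136.85 − 981498.90 + 0.3086×1139.4 − 0.04193×1.81×1139.4 = -96.90 mGal
Difference = -96.90 − (93.70) = -190.60 mGal

-190.6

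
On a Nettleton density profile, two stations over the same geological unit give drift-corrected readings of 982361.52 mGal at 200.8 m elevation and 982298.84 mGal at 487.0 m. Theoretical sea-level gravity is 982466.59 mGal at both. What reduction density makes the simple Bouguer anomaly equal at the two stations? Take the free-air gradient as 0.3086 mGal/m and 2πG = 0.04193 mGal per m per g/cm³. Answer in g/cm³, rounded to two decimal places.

Δg_obs = 982298.84 − 982361.52 = -62.68 mGal over Δh = 487.0 − 200.8 = 286.2 m
Equal Bouguer anomalies ⇒ Δg_obs + (0.3086 − 0.04193ρ)·Δh = 0
0.3086 − 0.04193ρ = −Δg_obs/Δh = 0.21901
ρ = (0.3086 − 0.21901) / 0.04193 = 2.14 g/cm³

2.14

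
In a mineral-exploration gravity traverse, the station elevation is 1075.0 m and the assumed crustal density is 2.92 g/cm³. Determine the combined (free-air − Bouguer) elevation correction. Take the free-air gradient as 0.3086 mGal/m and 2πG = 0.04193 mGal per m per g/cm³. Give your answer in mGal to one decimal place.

200.1

Combined gradient = 0.3086 − 0.04193 × 2.92 = 0.1861644 mGal/m
Combined elevation correction = 0.1861644 × 1075.0 = 200.1 mGal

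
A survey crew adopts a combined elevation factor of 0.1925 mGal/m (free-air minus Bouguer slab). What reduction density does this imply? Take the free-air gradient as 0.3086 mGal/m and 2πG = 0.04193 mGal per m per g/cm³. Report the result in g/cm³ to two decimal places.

0.1925 = 0.3086 − 0.04193 × ρ
ρ = (0.3086 − 0.1925) / 0.04193 = 2.77 g/cm³

2.77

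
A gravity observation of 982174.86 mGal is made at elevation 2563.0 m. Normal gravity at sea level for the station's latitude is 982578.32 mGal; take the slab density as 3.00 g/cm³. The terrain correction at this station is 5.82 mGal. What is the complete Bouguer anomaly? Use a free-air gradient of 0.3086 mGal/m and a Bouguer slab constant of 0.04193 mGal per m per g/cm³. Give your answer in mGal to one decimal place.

Free-air correction = 0.3086 × 2563.0 = 790.94 mGal
Free-air anomaly = 982174.86 − 982578.32 + (790.94) = 387.48 mGal
Bouguer slab correction = 0.04193 × 3.00 × 2563.0 = 322.40 mGal
Simple Bouguer anomaly = 387.48 − (322.40) = 65.08 mGal
Complete Bouguer anomaly = 65.08 + 5.82 = 70.90 mGal

70.9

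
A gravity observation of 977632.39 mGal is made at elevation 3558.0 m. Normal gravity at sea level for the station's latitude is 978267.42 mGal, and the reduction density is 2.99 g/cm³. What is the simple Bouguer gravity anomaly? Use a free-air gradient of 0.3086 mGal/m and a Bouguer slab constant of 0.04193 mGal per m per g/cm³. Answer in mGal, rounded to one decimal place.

16.9

Free-air correction = 0.3086 × 3558.0 = 1098.00 mGal
Free-air anomaly = 977632.39 − 978267.42 + (1098.00) = 462.97 mGal
Bouguer slab correction = 0.04193 × 2.99 × 3558.0 = 446.07 mGal
Simple Bouguer anomaly = 462.97 − (446.07) = 16.90 mGal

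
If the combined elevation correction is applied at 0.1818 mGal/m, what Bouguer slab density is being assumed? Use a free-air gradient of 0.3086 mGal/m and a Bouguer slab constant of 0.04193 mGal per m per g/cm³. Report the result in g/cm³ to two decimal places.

3.02

0.1818 = 0.3086 − 0.04193 × ρ
ρ = (0.3086 − 0.1818) / 0.04193 = 3.02 g/cm³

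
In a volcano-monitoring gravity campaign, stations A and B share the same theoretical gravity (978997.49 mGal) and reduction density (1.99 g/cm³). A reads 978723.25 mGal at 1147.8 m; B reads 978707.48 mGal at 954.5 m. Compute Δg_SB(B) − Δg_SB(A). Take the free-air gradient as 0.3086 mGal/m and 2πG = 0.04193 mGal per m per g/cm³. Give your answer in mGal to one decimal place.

-59.3

Δg_SB(A) = 978723.25 − 978997.49 + 0.3086×1147.8 − 0.04193×1.99×1147.8 = -15.80 mGal
Δg_SB(B) = 978707.48 − 978997.49 + 0.3086×954.5 − 0.04193×1.99×954.5 = -75.10 mGal
Difference = -75.10 − (-15.80) = -59.30 mGal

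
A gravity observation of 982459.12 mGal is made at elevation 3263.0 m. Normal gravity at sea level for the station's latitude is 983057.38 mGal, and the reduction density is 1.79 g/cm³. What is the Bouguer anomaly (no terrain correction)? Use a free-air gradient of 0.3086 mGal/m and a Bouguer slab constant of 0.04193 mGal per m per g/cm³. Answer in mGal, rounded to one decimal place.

Free-air correction = 0.3086 × 3263.0 = 1006.96 mGal
Free-air anomaly = 982459.12 − 983057.38 + (1006.96) = 408.70 mGal
Bouguer slab correction = 0.04193 × 1.79 × 3263.0 = 244.90 mGal
Simple Bouguer anomaly = 408.70 − (244.90) = 163.80 mGal

163.8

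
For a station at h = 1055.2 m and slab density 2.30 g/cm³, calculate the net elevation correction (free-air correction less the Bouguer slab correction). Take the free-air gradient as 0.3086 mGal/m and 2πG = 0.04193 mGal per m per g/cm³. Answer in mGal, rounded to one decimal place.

223.9

Combined gradient = 0.3086 − 0.04193 × 2.30 = 0.2121610 mGal/m
Combined elevation correction = 0.2121610 × 1055.2 = 223.9 mGal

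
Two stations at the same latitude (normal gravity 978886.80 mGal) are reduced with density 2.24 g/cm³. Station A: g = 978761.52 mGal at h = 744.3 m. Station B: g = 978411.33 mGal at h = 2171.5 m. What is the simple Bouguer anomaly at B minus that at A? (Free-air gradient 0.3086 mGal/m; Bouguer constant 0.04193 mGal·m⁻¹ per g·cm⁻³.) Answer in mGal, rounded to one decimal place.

Δg_SB(A) = 978761.52 − 978886.80 + 0.3086×744.3 − 0.04193×2.24×744.3 = 34.50 mGal
Δg_SB(B) = 978411.33 − 978886.80 + 0.3086×2171.5 − 0.04193×2.24×2171.5 = -9.30 mGal
Difference = -9.30 − (34.50) = -43.80 mGal

-43.8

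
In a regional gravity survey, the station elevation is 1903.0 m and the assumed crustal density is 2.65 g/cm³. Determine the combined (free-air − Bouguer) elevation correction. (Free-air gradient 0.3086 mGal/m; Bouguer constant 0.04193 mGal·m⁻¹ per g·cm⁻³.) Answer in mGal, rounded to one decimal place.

Combined gradient = 0.3086 − 0.04193 × 2.65 = 0.1974855 mGal/m
Combined elevation correction = 0.1974855 × 1903.0 = 375.8 mGal

375.8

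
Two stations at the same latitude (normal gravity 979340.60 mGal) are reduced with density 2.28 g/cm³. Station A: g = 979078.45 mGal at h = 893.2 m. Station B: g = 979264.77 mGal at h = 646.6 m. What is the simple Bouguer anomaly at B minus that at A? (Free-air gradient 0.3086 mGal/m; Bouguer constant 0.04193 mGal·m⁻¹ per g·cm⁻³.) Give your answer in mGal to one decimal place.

Δg_SB(A) = 979078.45 − 979340.60 + 0.3086×893.2 − 0.04193×2.28×893.2 = -71.90 mGal
Δg_SB(B) = 979264.77 − 979340.60 + 0.3086×646.6 − 0.04193×2.28×646.6 = 61.90 mGal
Difference = 61.90 − (-71.90) = 133.80 mGal

133.8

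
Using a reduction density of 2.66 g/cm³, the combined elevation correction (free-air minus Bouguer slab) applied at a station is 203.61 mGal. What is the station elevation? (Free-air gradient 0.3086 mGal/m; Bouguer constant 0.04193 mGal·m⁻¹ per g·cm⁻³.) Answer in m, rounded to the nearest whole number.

1033

Combined gradient = 0.3086 − 0.04193 × 2.66 = 0.1970662 mGal/m
h = 203.61 / 0.1970662 = 1033.21 m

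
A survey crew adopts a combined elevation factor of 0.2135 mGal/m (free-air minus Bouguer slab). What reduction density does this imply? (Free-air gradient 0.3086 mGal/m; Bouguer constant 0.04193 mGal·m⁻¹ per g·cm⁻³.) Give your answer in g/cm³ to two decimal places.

2.27

0.2135 = 0.3086 − 0.04193 × ρ
ρ = (0.3086 − 0.2135) / 0.04193 = 2.27 g/cm³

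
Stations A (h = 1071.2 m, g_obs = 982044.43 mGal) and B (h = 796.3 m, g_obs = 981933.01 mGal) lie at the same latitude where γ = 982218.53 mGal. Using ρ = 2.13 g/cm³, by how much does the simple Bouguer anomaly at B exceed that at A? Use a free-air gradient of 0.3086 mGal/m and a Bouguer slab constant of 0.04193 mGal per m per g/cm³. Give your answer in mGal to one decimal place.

-171.7

Δg_SB(A) = 982044.43 − 982218.53 + 0.3086×1071.2 − 0.04193×2.13×1071.2 = 60.80 mGal
Δg_SB(B) = 981933.01 − 982218.53 + 0.3086×796.3 − 0.04193×2.13×796.3 = -110.90 mGal
Difference = -110.90 − (60.80) = -171.70 mGal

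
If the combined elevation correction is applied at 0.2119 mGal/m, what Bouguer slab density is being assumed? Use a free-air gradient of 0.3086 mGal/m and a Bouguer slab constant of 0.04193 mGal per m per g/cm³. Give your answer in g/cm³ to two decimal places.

0.2119 = 0.3086 − 0.04193 × ρ
ρ = (0.3086 − 0.2119) / 0.04193 = 2.31 g/cm³

2.31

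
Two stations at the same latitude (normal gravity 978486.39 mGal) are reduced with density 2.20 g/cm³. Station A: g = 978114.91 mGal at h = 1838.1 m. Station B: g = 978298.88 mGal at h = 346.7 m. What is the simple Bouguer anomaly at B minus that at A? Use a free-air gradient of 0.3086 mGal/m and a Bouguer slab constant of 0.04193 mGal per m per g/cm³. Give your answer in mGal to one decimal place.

-138.7

Δg_SB(A) = 978114.91 − 978486.39 + 0.3086×1838.1 − 0.04193×2.20×1838.1 = 26.20 mGal
Δg_SB(B) = 978298.88 − 978486.39 + 0.3086×346.7 − 0.04193×2.20×346.7 = -112.50 mGal
Difference = -112.50 − (26.20) = -138.70 mGal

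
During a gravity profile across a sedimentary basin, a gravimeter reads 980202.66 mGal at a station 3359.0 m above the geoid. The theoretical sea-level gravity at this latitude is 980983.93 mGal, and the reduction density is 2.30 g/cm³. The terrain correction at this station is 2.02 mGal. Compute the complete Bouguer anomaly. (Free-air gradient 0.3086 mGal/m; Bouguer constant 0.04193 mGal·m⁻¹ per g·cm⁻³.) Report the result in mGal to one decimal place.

Free-air correction = 0.3086 × 3359.0 = 1036.59 mGal
Free-air anomaly = 980202.66 − 980983.93 + (1036.59) = 255.32 mGal
Bouguer slab correction = 0.04193 × 2.30 × 3359.0 = 323.94 mGal
Simple Bouguer anomaly = 255.32 − (323.94) = -68.62 mGal
Complete Bouguer anomaly = -68.62 + 2.02 = -66.60 mGal

-66.6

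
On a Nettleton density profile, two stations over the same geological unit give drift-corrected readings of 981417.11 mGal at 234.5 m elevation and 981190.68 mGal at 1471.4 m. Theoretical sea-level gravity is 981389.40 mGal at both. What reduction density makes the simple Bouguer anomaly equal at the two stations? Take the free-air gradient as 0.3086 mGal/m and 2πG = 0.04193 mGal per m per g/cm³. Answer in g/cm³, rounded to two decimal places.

Δg_obs = 981190.68 − 981417.11 = -226.43 mGal over Δh = 1471.4 − 234.5 = 1236.9 m
Equal Bouguer anomalies ⇒ Δg_obs + (0.3086 − 0.04193ρ)·Δh = 0
0.3086 − 0.04193ρ = −Δg_obs/Δh = 0.18306
ρ = (0.3086 − 0.18306) / 0.04193 = 2.99 g/cm³

2.99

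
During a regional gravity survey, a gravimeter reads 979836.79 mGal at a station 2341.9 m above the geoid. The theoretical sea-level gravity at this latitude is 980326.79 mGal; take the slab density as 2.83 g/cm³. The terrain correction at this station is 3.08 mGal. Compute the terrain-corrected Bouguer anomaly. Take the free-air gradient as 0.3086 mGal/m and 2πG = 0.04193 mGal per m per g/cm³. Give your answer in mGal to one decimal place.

-42.1

Free-air correction = 0.3086 × 2341.9 = 722.71 mGal
Free-air anomaly = 979836.79 − 980326.79 + (722.71) = 232.71 mGal
Bouguer slab correction = 0.04193 × 2.83 × 2341.9 = 277.89 mGal
Simple Bouguer anomaly = 232.71 − (277.89) = -45.18 mGal
Complete Bouguer anomaly = -45.18 + 3.08 = -42.10 mGal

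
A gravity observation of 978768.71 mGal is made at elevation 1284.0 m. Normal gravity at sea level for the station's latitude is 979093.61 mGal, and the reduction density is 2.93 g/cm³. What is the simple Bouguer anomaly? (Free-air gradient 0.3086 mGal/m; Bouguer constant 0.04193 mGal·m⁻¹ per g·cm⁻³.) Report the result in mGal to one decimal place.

-86.4

Free-air correction = 0.3086 × 1284.0 = 396.24 mGal
Free-air anomaly = 978768.71 − 979093.61 + (396.24) = 71.34 mGal
Bouguer slab correction = 0.04193 × 2.93 × 1284.0 = 157.75 mGal
Simple Bouguer anomaly = 71.34 − (157.75) = -86.41 mGal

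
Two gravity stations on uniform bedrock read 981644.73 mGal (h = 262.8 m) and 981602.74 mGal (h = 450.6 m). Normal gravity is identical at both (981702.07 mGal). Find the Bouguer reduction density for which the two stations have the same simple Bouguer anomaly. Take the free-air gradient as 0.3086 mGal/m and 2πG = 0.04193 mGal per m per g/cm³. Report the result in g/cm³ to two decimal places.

2.03

Δg_obs = 981602.74 − 981644.73 = -41.99 mGal over Δh = 450.6 − 262.8 = 187.8 m
Equal Bouguer anomalies ⇒ Δg_obs + (0.3086 − 0.04193ρ)·Δh = 0
0.3086 − 0.04193ρ = −Δg_obs/Δh = 0.22359
ρ = (0.3086 − 0.22359) / 0.04193 = 2.03 g/cm³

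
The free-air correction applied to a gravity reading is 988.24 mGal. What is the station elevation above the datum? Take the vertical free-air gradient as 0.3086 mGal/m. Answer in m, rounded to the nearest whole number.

3202

h = 988.24 / 0.3086 = 3202.33 m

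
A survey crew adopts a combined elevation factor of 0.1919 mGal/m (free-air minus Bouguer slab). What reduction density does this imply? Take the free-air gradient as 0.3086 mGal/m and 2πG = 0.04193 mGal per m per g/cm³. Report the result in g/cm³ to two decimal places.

0.1919 = 0.3086 − 0.04193 × ρ
ρ = (0.3086 − 0.1919) / 0.04193 = 2.78 g/cm³

2.78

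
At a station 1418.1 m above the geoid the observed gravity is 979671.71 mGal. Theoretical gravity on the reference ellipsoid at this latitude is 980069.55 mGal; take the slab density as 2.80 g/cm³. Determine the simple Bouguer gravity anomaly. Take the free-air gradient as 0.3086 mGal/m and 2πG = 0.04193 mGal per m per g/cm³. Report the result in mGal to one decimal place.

Free-air correction = 0.3086 × 1418.1 = 437.63 mGal
Free-air anomaly = 979671.71 − 980069.55 + (437.63) = 39.79 mGal
Bouguer slab correction = 0.04193 × 2.80 × 1418.1 = 166.49 mGal
Simple Bouguer anomaly = 39.79 − (166.49) = -126.70 mGal

-126.7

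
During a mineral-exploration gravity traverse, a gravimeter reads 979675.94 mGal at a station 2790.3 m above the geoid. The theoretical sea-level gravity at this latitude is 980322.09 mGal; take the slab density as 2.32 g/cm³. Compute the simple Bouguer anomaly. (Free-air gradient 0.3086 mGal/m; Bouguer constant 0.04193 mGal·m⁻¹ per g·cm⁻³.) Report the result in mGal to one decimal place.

Free-air correction = 0.3086 × 2790.3 = 861.09 mGal
Free-air anomaly = 979675.94 − 980322.09 + (861.09) = 214.94 mGal
Bouguer slab correction = 0.04193 × 2.32 × 2790.3 = 271.43 mGal
Simple Bouguer anomaly = 214.94 − (271.43) = -56.49 mGal

-56.5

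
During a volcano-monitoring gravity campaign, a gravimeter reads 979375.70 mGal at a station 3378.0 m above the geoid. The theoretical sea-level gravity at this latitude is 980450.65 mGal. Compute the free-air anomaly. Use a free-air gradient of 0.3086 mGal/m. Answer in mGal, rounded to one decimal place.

-32.5

Free-air correction = 0.3086 × 3378.0 = 1042.45 mGal
Free-air anomaly = 979375.70 − 980450.65 + (1042.45) = -32.50 mGal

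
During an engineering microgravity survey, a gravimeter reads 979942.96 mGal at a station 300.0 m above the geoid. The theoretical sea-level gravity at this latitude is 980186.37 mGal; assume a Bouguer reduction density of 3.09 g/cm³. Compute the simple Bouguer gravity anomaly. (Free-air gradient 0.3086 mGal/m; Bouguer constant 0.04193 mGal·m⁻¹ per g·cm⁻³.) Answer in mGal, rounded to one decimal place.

Free-air correction = 0.3086 × 300.0 = 92.58 mGal
Free-air anomaly = 979942.96 − 980186.37 + (92.58) = -150.83 mGal
Bouguer slab correction = 0.04193 × 3.09 × 300.0 = 38.87 mGal
Simple Bouguer anomaly = -150.83 − (38.87) = -189.70 mGal

-189.7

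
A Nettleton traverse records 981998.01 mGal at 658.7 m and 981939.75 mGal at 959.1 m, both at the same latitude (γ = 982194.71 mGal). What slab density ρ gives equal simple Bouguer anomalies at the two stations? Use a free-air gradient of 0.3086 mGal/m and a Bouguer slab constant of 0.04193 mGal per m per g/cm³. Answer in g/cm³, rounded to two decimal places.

Δg_obs = 981939.75 − 981998.01 = -58.26 mGal over Δh = 959.1 − 658.7 = 300.4 m
Equal Bouguer anomalies ⇒ Δg_obs + (0.3086 − 0.04193ρ)·Δh = 0
0.3086 − 0.04193ρ = −Δg_obs/Δh = 0.19394
ρ = (0.3086 − 0.19394) / 0.04193 = 2.73 g/cm³

2.73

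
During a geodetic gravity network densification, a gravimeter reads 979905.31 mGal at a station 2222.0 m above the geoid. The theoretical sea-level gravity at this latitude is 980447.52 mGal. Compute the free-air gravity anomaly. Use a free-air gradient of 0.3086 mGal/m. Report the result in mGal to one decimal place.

Free-air correction = 0.3086 × 2222.0 = 685.71 mGal
Free-air anomaly = 979905.31 − 980447.52 + (685.71) = 143.50 mGal

143.5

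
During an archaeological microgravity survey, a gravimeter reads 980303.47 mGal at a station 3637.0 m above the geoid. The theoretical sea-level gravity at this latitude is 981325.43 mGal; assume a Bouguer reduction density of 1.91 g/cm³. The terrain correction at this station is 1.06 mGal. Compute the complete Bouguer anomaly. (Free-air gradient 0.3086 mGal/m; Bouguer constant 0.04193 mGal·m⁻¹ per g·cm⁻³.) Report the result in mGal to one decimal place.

Free-air correction = 0.3086 × 3637.0 = 1122.38 mGal
Free-air anomaly = 980303.47 − 981325.43 + (1122.38) = 100.42 mGal
Bouguer slab correction = 0.04193 × 1.91 × 3637.0 = 291.27 mGal
Simple Bouguer anomaly = 100.42 − (291.27) = -190.85 mGal
Complete Bouguer anomaly = -190.85 + 1.06 = -189.79 mGal

-189.8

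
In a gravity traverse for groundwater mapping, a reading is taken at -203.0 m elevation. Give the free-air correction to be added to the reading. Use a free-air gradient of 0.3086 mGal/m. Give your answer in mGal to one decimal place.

Free-air correction = 0.3086 × -203.0 = -62.6 mGal

-62.6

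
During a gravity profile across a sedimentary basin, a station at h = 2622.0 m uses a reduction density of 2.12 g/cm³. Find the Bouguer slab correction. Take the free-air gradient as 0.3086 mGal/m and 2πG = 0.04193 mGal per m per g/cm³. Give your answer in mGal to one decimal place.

233.1

Bouguer slab correction = 0.04193 × 2.12 × 2622.0 = 233.1 mGal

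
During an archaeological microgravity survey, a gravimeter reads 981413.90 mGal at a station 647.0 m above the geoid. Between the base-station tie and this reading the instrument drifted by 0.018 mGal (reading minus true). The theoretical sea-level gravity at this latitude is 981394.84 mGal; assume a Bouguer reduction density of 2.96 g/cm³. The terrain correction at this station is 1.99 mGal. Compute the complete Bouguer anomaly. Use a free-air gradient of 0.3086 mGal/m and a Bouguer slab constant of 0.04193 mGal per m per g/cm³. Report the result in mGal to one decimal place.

Drift-corrected reading = 981413.90 − (0.018) = 981413.882 mGal
Free-air correction = 0.3086 × 647.0 = 199.66 mGal
Free-air anomaly = 981413.882 − 981394.84 + (199.66) = 218.702 mGal
Bouguer slab correction = 0.04193 × 2.96 × 647.0 = 80.30 mGal
Simple Bouguer anomaly = 218.702 − (80.30) = 138.402 mGal
Complete Bouguer anomaly = 138.402 + 1.99 = 140.392 mGal

140.4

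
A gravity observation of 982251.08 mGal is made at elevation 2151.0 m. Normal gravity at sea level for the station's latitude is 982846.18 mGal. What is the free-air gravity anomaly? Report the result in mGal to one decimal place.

Free-air correction = 0.3086 × 2151.0 = 663.80 mGal
Free-air anomaly = 982251.08 − 982846.18 + (663.80) = 68.70 mGal

68.7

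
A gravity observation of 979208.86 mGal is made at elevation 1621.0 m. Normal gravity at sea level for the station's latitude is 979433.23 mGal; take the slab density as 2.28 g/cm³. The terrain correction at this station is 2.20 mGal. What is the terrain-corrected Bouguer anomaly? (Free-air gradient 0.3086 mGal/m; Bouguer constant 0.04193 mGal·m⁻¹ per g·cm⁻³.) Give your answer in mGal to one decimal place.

123.1

Free-air correction = 0.3086 × 1621.0 = 500.24 mGal
Free-air anomaly = 979208.86 − 979433.23 + (500.24) = 275.87 mGal
Bouguer slab correction = 0.04193 × 2.28 × 1621.0 = 154.97 mGal
Simple Bouguer anomaly = 275.87 − (154.97) = 120.90 mGal
Complete Bouguer anomaly = 120.90 + 2.20 = 123.10 mGal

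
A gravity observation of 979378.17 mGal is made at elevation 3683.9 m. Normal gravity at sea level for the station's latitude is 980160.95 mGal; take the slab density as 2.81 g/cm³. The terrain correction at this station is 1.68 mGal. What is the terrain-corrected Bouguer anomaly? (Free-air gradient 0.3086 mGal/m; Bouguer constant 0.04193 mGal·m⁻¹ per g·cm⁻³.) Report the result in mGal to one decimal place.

Free-air correction = 0.3086 × 3683.9 = 1136.85 mGal
Free-air anomaly = 979378.17 − 980160.95 + (1136.85) = 354.07 mGal
Bouguer slab correction = 0.04193 × 2.81 × 3683.9 = 434.05 mGal
Simple Bouguer anomaly = 354.07 − (434.05) = -79.98 mGal
Complete Bouguer anomaly = -79.98 + 1.68 = -78.30 mGal

-78.3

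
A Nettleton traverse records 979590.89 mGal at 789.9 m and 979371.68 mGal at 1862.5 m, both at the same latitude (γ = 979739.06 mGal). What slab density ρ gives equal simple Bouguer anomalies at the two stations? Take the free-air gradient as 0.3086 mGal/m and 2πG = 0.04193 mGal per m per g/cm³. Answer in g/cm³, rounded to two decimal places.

Δg_obs = 979371.68 − 979590.89 = -219.21 mGal over Δh = 1862.5 − 789.9 = 1072.6 m
Equal Bouguer anomalies ⇒ Δg_obs + (0.3086 − 0.04193ρ)·Δh = 0
0.3086 − 0.04193ρ = −Δg_obs/Δh = 0.20437
ρ = (0.3086 − 0.20437) / 0.04193 = 2.49 g/cm³

2.49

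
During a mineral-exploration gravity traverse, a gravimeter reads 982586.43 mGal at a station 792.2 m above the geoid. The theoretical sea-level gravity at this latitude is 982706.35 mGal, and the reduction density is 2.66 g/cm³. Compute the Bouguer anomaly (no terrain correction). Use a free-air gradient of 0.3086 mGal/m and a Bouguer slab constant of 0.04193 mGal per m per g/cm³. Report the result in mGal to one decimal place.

36.2

Free-air correction = 0.3086 × 792.2 = 244.47 mGal
Free-air anomaly = 982586.43 − 982706.35 + (244.47) = 124.55 mGal
Bouguer slab correction = 0.04193 × 2.66 × 792.2 = 88.36 mGal
Simple Bouguer anomaly = 124.55 − (88.36) = 36.19 mGal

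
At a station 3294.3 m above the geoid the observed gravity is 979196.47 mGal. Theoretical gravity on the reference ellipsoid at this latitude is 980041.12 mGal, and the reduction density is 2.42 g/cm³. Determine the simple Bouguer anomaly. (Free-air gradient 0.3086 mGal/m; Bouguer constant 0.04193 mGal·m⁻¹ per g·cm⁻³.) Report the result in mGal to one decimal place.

-162.3

Free-air correction = 0.3086 × 3294.3 = 1016.62 mGal
Free-air anomaly = 979196.47 − 980041.12 + (1016.62) = 171.97 mGal
Bouguer slab correction = 0.04193 × 2.42 × 3294.3 = 334.27 mGal
Simple Bouguer anomaly = 171.97 − (334.27) = -162.30 mGal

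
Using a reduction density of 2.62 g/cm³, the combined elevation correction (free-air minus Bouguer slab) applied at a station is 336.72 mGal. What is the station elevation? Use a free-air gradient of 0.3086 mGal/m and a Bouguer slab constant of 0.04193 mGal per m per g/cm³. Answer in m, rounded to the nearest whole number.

1694

Combined gradient = 0.3086 − 0.04193 × 2.62 = 0.1987434 mGal/m
h = 336.72 / 0.1987434 = 1694.24 m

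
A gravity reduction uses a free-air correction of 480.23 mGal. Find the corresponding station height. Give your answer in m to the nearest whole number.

1556

h = 480.23 / 0.3086 = 1556.16 m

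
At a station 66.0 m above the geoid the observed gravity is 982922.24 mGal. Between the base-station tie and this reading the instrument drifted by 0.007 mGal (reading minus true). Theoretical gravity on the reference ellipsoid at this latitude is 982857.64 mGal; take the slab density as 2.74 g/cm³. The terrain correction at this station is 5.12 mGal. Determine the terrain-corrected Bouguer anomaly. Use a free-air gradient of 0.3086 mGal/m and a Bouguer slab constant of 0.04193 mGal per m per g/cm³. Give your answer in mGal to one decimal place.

Drift-corrected reading = 982922.24 − (0.007) = 982922.233 mGal
Free-air correction = 0.3086 × 66.0 = 20.37 mGal
Free-air anomaly = 982922.233 − 982857.64 + (20.37) = 84.963 mGal
Bouguer slab correction = 0.04193 × 2.74 × 66.0 = 7.58 mGal
Simple Bouguer anomaly = 84.963 − (7.58) = 77.383 mGal
Complete Bouguer anomaly = 77.383 + 5.12 = 82.503 mGal

82.5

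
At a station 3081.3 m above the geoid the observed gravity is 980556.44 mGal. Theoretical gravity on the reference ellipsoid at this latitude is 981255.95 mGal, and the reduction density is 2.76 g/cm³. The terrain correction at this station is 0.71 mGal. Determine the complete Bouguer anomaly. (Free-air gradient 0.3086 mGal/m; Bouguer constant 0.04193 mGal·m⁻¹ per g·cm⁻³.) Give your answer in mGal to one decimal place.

Free-air correction = 0.3086 × 3081.3 = 950.89 mGal
Free-air anomaly = 980556.44 − 981255.95 + (950.89) = 251.38 mGal
Bouguer slab correction = 0.04193 × 2.76 × 3081.3 = 356.59 mGal
Simple Bouguer anomaly = 251.38 − (356.59) = -105.21 mGal
Complete Bouguer anomaly = -105.21 + 0.71 = -104.50 mGal

-104.5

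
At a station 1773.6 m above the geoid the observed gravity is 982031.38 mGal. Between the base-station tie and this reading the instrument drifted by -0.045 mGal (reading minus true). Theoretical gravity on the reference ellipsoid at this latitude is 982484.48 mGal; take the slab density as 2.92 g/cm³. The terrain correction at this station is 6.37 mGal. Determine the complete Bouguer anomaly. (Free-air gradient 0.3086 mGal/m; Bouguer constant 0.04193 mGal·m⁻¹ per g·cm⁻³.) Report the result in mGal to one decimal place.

-116.5

Drift-corrected reading = 982031.38 − (-0.045) = 982031.425 mGal
Free-air correction = 0.3086 × 1773.6 = 547.33 mGal
Free-air anomaly = 982031.425 − 982484.48 + (547.33) = 94.275 mGal
Bouguer slab correction = 0.04193 × 2.92 × 1773.6 = 217.15 mGal
Simple Bouguer anomaly = 94.275 − (217.15) = -122.875 mGal
Complete Bouguer anomaly = -122.875 + 6.37 = -116.505 mGal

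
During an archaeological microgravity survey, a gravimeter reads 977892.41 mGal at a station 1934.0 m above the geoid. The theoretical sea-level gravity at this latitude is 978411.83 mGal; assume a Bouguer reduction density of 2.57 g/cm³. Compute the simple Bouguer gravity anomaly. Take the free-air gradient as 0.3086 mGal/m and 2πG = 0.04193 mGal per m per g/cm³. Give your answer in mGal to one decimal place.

-131.0

Free-air correction = 0.3086 × 1934.0 = 596.83 mGal
Free-air anomaly = 977892.41 − 978411.83 + (596.83) = 77.41 mGal
Bouguer slab correction = 0.04193 × 2.57 × 1934.0 = 208.41 mGal
Simple Bouguer anomaly = 77.41 − (208.41) = -131.00 mGal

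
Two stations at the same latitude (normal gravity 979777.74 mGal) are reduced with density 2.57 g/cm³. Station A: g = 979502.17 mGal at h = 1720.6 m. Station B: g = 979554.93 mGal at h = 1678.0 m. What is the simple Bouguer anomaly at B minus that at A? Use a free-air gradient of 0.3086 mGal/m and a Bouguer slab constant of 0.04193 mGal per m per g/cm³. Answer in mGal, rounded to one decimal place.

44.2

Δg_SB(A) = 979502.17 − 979777.74 + 0.3086×1720.6 − 0.04193×2.57×1720.6 = 70.00 mGal
Δg_SB(B) = 979554.93 − 979777.74 + 0.3086×1678.0 − 0.04193×2.57×1678.0 = 114.20 mGal
Difference = 114.20 − (70.00) = 44.20 mGal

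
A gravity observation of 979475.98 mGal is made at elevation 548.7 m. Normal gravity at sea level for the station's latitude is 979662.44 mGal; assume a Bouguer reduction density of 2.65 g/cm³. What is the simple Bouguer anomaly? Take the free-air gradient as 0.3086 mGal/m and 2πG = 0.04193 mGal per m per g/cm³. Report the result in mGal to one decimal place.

-78.1

Free-air correction = 0.3086 × 548.7 = 169.33 mGal
Free-air anomaly = 979475.98 − 979662.44 + (169.33) = -17.13 mGal
Bouguer slab correction = 0.04193 × 2.65 × 548.7 = 60.97 mGal
Simple Bouguer anomaly = -17.13 − (60.97) = -78.10 mGal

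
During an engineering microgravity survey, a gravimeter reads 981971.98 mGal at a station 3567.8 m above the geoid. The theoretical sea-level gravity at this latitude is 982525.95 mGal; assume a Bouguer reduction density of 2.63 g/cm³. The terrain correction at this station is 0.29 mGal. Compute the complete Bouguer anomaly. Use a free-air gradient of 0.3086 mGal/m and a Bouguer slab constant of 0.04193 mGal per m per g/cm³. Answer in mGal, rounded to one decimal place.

153.9

Free-air correction = 0.3086 × 3567.8 = 1101.02 mGal
Free-air anomaly = 981971.98 − 982525.95 + (1101.02) = 547.05 mGal
Bouguer slab correction = 0.04193 × 2.63 × 3567.8 = 393.44 mGal
Simple Bouguer anomaly = 547.05 − (393.44) = 153.61 mGal
Complete Bouguer anomaly = 153.61 + 0.29 = 153.90 mGal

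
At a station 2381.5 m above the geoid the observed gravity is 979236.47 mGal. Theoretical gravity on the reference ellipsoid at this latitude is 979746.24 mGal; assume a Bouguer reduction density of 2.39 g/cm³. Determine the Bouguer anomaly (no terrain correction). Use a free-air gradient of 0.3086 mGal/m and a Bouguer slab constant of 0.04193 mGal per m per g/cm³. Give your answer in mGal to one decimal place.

Free-air correction = 0.3086 × 2381.5 = 734.93 mGal
Free-air anomaly = 979236.47 − 979746.24 + (734.93) = 225.16 mGal
Bouguer slab correction = 0.04193 × 2.39 × 2381.5 = 238.66 mGal
Simple Bouguer anomaly = 225.16 − (238.66) = -13.50 mGal

-13.5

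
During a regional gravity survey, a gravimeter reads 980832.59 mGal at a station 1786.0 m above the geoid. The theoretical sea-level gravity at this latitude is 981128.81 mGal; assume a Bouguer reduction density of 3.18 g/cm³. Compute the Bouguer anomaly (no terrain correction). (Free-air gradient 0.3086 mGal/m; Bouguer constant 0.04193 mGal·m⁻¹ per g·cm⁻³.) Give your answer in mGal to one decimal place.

16.8

Free-air correction = 0.3086 × 1786.0 = 551.16 mGal
Free-air anomaly = 980832.59 − 981128.81 + (551.16) = 254.94 mGal
Bouguer slab correction = 0.04193 × 3.18 × 1786.0 = 238.14 mGal
Simple Bouguer anomaly = 254.94 − (238.14) = 16.80 mGal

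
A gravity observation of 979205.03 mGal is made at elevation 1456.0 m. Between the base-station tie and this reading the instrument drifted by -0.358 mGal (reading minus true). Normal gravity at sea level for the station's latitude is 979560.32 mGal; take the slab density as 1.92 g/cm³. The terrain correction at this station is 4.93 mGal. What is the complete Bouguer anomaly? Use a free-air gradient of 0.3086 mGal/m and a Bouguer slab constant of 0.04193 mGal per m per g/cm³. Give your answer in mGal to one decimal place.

-17.9

Drift-corrected reading = 979205.03 − (-0.358) = 979205.388 mGal
Free-air correction = 0.3086 × 1456.0 = 449.32 mGal
Free-air anomaly = 979205.388 − 979560.32 + (449.32) = 94.388 mGal
Bouguer slab correction = 0.04193 × 1.92 × 1456.0 = 117.22 mGal
Simple Bouguer anomaly = 94.388 − (117.22) = -22.832 mGal
Complete Bouguer anomaly = -22.832 + 4.93 = -17.902 mGal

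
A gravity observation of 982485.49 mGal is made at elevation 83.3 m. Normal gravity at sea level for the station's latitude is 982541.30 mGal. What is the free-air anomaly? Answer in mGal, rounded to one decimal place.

Free-air correction = 0.3086 × 83.3 = 25.71 mGal
Free-air anomaly = 982485.49 − 982541.30 + (25.71) = -30.10 mGal

-30.1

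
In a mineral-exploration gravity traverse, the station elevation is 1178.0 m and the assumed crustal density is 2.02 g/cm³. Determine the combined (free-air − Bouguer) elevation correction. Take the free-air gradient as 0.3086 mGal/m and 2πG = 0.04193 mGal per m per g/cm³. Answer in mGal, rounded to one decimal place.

263.8

Combined gradient = 0.3086 − 0.04193 × 2.02 = 0.2239014 mGal/m
Combined elevation correction = 0.2239014 × 1178.0 = 263.8 mGal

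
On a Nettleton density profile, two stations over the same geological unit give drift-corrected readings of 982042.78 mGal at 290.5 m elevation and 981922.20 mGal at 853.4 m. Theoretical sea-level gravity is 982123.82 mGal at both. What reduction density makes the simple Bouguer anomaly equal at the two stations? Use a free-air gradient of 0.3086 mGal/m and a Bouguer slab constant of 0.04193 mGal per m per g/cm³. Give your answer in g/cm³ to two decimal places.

Δg_obs = 981922.20 − 982042.78 = -120.58 mGal over Δh = 853.4 − 290.5 = 562.9 m
Equal Bouguer anomalies ⇒ Δg_obs + (0.3086 − 0.04193ρ)·Δh = 0
0.3086 − 0.04193ρ = −Δg_obs/Δh = 0.21421
ρ = (0.3086 − 0.21421) / 0.04193 = 2.25 g/cm³

2.25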